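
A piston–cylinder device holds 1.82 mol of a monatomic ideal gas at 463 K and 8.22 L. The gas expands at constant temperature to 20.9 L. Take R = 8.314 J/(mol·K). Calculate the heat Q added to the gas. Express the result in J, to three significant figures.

Isothermal ⇒ ΔU = 0, so Q = W = nRT ln(V₂/V₁).
Q = (1.82)(8.314)(463) ln(20.9/8.22) = 7006 × 0.9332 = 6538 J.

Q ≈ 6540 J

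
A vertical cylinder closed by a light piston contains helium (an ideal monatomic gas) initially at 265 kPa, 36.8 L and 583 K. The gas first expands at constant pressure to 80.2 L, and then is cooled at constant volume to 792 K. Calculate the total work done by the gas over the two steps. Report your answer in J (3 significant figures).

W_total ≈ 11500 J

Step 1 (isobaric): W = PΔV = (265 kPa)(80.2 − 36.8 L) = 11501 J.
Step 2 (isochoric): W = 0 (constant volume).
W_total = 11501 + 0 = 11501 J.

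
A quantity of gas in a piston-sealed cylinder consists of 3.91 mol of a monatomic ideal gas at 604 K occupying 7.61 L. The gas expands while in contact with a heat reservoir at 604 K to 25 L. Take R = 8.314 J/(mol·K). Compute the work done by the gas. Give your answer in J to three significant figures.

Isothermal: W = nRT ln(V₂/V₁).
W = (3.91)(8.314)(604) × ln(25/7.61)
  = 19635 × 1.189
W_by_gas = 23354 J.

W ≈ 23400 J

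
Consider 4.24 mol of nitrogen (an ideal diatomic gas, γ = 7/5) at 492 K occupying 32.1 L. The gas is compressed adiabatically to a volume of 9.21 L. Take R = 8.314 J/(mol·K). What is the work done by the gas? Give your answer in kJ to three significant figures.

W ≈ -28.1 kJ

Adiabatic: TV^(γ−1) = const with γ = 7/5.
T₂ = T₁ (V₁/V₂)^(γ−1) = 492 × (32.1/9.21)^0.4 = 492 × 1.648 = 810.7 K.
W_by = nCᵥ(T₁ − T₂) = (4.24)(20.79)(492 − 810.7) = -28087 J.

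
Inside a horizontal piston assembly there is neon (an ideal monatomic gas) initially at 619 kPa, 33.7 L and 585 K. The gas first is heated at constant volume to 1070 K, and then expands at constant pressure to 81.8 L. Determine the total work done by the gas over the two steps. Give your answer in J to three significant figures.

Step 1 (isochoric): W = 0 (constant volume).
After step 1: P = 1132 kPa (V unchanged).
Step 2 (isobaric): W = PΔV = (1132 kPa)(81.8 − 33.7 L) = 54458 J.
W_total = 0 + 54458 = 54458 J.

W_total ≈ 54500 J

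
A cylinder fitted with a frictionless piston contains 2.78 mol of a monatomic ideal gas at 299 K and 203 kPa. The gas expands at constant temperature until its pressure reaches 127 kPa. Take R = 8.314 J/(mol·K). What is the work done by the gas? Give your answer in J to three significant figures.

Isothermal process: W = nRT ln(V₂/V₁) = nRT ln(P₁/P₂).
W = (2.78)(8.314)(299) × ln(203/127)
  = 6911 × ln(1.598) = 6911 × 0.469
W_by_gas = 3241 J.

W ≈ 3240 J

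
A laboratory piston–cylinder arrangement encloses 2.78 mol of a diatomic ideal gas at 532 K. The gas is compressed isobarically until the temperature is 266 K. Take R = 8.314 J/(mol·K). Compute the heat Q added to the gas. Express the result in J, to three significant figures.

Q ≈ -21500 J

Isobaric: W = nRΔT = (2.78)(8.314)(-266) = -6148 J.
ΔU = nCᵥΔT with Cᵥ = 5R/2: ΔU = (2.78)(20.79)(-266) = -15370 J.
Q = ΔU + W = -15370 − 6148 = -21518 J.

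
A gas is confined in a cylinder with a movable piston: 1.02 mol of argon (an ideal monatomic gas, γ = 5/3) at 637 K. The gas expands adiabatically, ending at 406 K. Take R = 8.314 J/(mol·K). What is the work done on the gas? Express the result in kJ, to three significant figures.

W ≈ -2.94 kJ

Adiabatic ⇒ Q = 0, so W_by = −ΔU = nCᵥ(T₁ − T₂).
Cᵥ = 3R/2 = 12.47 J/(mol·K).
W = (1.02)(12.47)(637 − 406) = 2938 J.
Work on gas = −W_by = -2938 J.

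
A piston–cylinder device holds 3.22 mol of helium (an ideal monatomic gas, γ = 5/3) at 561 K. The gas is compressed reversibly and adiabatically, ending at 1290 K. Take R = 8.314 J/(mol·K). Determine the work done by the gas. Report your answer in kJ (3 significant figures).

W ≈ -29.3 kJ

Adiabatic ⇒ Q = 0, so W_by = −ΔU = nCᵥ(T₁ − T₂).
Cᵥ = 3R/2 = 12.47 J/(mol·K).
W = (3.22)(12.47)(561 − 1290) = -29274 J.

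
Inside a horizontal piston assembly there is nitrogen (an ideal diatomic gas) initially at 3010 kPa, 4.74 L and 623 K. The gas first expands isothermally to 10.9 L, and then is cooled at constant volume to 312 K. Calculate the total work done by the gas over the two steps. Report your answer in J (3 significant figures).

Step 1 (isothermal): W = P₁V₁ ln(V₂/V₁) = (14267) ln(10.9/4.74) = 11881 J.
Step 2 (isochoric): W = 0 (constant volume).
W_total = 11881 + 0 = 11881 J.

W_total ≈ 11900 J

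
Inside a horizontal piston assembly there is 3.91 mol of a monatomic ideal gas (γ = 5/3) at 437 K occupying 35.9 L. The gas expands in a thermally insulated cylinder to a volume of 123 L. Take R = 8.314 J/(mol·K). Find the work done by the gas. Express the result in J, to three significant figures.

Adiabatic: TV^(γ−1) = const with γ = 5/3.
T₂ = T₁ (V₁/V₂)^(γ−1) = 437 × (35.9/123)^0.667 = 437 × 0.44 = 192.3 K.
W_by = nCᵥ(T₁ − T₂) = (3.91)(12.47)(437 − 192.3) = 11933 J.

W ≈ 11900 J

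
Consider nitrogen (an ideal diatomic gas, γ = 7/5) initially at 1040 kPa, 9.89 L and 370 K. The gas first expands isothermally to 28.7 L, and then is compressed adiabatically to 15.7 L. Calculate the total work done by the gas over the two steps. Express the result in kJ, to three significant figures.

Step 1 (isothermal): W = P₁V₁ ln(V₂/V₁) = (10286) ln(28.7/9.89) = 10958 J.
After step 1: P = 358.4 kPa, V = 28.7 L, T = 370 K.
Step 2 (adiabatic): W = (P₁V₁ − P₂V₂)/(γ−1) = (10286 − 13092)/0.4 = -7017 J.
W_total = 10958 − 7017 = 3941 J.

W_total ≈ 3.94 kJ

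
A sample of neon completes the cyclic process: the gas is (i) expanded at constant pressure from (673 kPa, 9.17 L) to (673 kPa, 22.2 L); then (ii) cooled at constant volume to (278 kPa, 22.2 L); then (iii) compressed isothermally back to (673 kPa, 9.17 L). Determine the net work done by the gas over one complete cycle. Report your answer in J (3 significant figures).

W_net ≈ 3310 J

Leg (i): W = PΔV = (673)(22.2 − 9.17) = 8769 J.
Leg (ii): W = 0.
Leg (iii): W = PᵢVᵢ ln(V_f/Vᵢ) = (6172) ln(9.17/22.2) = -5457 J.
W_net = 8769 − 5457 = 3313 J.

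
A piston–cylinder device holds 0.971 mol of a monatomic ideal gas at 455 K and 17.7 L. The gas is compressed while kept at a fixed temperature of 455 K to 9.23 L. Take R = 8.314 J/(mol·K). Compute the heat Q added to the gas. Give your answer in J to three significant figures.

Isothermal ⇒ ΔU = 0, so Q = W = nRT ln(V₂/V₁).
Q = (0.971)(8.314)(455) ln(9.23/17.7) = 3673 × -0.6511 = -2392 J.

Q ≈ -2390 J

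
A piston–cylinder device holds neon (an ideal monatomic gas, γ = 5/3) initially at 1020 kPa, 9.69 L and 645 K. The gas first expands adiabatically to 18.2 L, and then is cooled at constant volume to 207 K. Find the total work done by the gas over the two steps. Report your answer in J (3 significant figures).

W_total ≈ 5090 J

Step 1 (adiabatic): W = (P₁V₁ − P₂V₂)/(γ−1) = (9884 − 6493)/0.667 = 5087 J.
Step 2 (isochoric): W = 0 (constant volume).
W_total = 5087 + 0 = 5087 J.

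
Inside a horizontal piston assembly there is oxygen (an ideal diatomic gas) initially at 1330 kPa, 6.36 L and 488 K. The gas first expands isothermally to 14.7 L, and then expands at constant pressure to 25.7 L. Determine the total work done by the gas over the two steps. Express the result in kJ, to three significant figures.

W_total ≈ 13.4 kJ

Step 1 (isothermal): W = P₁V₁ ln(V₂/V₁) = (8459) ln(14.7/6.36) = 7087 J.
After step 1: P = 575.4 kPa, V = 14.7 L, T = 488 K.
Step 2 (isobaric): W = PΔV = (575.4 kPa)(25.7 − 14.7 L) = 6330 J.
W_total = 7087 + 6330 = 13417 J.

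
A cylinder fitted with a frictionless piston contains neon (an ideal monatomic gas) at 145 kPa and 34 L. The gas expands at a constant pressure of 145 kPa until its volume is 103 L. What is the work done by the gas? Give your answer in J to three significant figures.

Isobaric: W = P ΔV.
W = (145 kPa)(103 − 34 L) = (145)(69) = 10005 J.

W ≈ 10000 J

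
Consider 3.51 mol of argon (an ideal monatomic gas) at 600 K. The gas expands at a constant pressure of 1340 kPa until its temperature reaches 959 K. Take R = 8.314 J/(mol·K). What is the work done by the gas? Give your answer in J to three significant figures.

W ≈ 10500 J

Isobaric: W = P ΔV = nR ΔT.
W = (3.51)(8.314)(959 − 600) = 10476 J.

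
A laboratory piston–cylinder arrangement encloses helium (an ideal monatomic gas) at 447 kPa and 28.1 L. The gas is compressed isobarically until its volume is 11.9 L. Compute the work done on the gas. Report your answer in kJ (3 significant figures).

Isobaric: W = P ΔV.
W = (447 kPa)(11.9 − 28.1 L) = (447)(-16.2) = -7241 J.
Work on gas = −W_by = 7241 J.

W ≈ 7.24 kJ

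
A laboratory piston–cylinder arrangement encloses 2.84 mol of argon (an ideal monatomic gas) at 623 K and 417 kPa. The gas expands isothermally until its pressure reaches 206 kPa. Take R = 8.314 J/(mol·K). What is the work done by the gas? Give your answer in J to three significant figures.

W ≈ 10400 J

Isothermal process: W = nRT ln(V₂/V₁) = nRT ln(P₁/P₂).
W = (2.84)(8.314)(623) × ln(417/206)
  = 14710 × ln(2.024) = 14710 × 0.7052
W_by_gas = 10374 J.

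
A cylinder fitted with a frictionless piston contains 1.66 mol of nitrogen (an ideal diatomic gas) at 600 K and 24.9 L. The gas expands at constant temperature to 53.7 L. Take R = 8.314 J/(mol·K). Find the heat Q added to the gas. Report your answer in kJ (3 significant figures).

Q ≈ 6.36 kJ

Isothermal ⇒ ΔU = 0, so Q = W = nRT ln(V₂/V₁).
Q = (1.66)(8.314)(600) ln(53.7/24.9) = 8281 × 0.7685 = 6364 J.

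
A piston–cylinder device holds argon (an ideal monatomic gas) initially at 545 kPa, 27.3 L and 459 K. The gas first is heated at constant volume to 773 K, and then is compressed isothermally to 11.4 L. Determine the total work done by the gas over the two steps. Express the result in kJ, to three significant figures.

W_total ≈ -21.9 kJ

Step 1 (isochoric): W = 0 (constant volume).
After step 1: P = 917.8 kPa (V unchanged).
Step 2 (isothermal): W = P₁V₁ ln(V₂/V₁) = (25057) ln(11.4/27.3) = -21881 J.
W_total = 0 − 21881 = -21881 J.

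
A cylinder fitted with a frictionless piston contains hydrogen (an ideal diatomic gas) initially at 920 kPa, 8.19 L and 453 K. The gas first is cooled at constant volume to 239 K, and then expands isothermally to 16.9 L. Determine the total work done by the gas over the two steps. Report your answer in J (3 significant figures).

Step 1 (isochoric): W = 0 (constant volume).
After step 1: P = 485.4 kPa (V unchanged).
Step 2 (isothermal): W = P₁V₁ ln(V₂/V₁) = (3975) ln(16.9/8.19) = 2880 J.
W_total = 0 + 2880 = 2880 J.

W_total ≈ 2880 J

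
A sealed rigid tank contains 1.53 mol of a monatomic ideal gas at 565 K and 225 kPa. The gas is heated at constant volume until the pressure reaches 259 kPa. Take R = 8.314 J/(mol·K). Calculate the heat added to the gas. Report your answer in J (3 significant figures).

Constant volume ⇒ W = 0, so Q = ΔU = nCᵥΔT with Cᵥ = 3R/2 = 12.47 J/(mol·K).
At constant V, T₂/T₁ = P₂/P₁ ⇒ ΔT = T₁(P₂/P₁ − 1) = 565·(259/225 − 1) = 85.38 K.
ΔU = (1.53)(12.47)(85.38) = 1629 J.

Q ≈ 1630 J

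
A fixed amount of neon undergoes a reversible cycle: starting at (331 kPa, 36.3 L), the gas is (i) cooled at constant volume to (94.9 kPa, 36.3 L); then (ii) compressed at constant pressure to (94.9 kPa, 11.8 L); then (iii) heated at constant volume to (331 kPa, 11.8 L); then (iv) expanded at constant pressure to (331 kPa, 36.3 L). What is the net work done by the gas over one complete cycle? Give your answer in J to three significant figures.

W_net ≈ 5780 J

Constant-volume legs do no work.
W(ii) = (94.9)(11.8 − 36.3) = -2325 J; W(iv) = (331)(36.3 − 11.8) = 8109 J.
W_net = -2325 + 8109 = 5784 J (the clockwise enclosed area).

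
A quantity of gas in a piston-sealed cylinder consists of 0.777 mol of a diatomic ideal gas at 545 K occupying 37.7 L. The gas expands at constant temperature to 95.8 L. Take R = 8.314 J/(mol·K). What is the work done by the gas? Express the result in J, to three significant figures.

W ≈ 3280 J

Isothermal: W = nRT ln(V₂/V₁).
W = (0.777)(8.314)(545) × ln(95.8/37.7)
  = 3521 × 0.9326
W_by_gas = 3283 J.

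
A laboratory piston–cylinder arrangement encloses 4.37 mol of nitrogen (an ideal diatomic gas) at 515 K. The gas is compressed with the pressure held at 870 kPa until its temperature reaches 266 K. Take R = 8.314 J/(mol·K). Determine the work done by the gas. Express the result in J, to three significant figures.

Isobaric: W = P ΔV = nR ΔT.
W = (4.37)(8.314)(266 − 515) = -9047 J.

W ≈ -9050 J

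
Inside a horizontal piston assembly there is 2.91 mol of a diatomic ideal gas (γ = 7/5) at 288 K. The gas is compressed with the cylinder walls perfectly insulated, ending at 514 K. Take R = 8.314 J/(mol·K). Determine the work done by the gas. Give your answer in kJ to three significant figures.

Adiabatic ⇒ Q = 0, so W_by = −ΔU = nCᵥ(T₁ − T₂).
Cᵥ = 5R/2 = 20.79 J/(mol·K).
W = (2.91)(20.79)(288 − 514) = -13669 J.

W ≈ -13.7 kJ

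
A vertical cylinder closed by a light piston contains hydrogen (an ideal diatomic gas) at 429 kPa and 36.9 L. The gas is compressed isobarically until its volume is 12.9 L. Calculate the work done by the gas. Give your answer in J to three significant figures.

Isobaric: W = P ΔV.
W = (429 kPa)(12.9 − 36.9 L) = (429)(-24) = -10296 J.

W ≈ -10300 J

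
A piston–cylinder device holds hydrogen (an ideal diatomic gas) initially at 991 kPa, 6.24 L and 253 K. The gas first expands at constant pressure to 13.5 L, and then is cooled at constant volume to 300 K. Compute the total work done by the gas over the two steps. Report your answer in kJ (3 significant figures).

Step 1 (isobaric): W = PΔV = (991 kPa)(13.5 − 6.24 L) = 7195 J.
Step 2 (isochoric): W = 0 (constant volume).
W_total = 7195 + 0 = 7195 J.

W_total ≈ 7.19 kJ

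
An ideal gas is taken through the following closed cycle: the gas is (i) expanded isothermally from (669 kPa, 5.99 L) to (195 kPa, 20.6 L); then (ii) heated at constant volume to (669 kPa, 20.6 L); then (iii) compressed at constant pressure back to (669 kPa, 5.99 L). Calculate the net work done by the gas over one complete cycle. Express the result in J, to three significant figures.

W_net ≈ -4820 J

Leg (i): W = PᵢVᵢ ln(V_f/Vᵢ) = (4007) ln(20.6/5.99) = 4950 J.
Leg (ii): W = 0.
Leg (iii): W = PΔV = (669)(5.99 − 20.6) = -9774 J.
W_net = 4950 − 9774 = -4824 J.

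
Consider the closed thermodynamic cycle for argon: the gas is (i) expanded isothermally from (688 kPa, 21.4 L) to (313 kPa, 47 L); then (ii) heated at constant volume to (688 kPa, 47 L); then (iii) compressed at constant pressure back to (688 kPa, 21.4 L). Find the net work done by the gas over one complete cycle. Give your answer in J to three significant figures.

W_net ≈ -6030 J

Leg (i): W = PᵢVᵢ ln(V_f/Vᵢ) = (14723) ln(47/21.4) = 11584 J.
Leg (ii): W = 0.
Leg (iii): W = PΔV = (688)(21.4 − 47) = -17613 J.
W_net = 11584 − 17613 = -6029 J.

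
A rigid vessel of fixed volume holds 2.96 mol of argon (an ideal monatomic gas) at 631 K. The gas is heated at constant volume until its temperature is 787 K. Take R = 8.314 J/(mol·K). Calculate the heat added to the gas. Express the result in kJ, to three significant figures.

Q ≈ 5.76 kJ

Constant volume ⇒ W = 0, so Q = ΔU = nCᵥΔT with Cᵥ = 3R/2 = 12.47 J/(mol·K).
ΔU = (2.96)(12.47)(787 − 631) = 5759 J.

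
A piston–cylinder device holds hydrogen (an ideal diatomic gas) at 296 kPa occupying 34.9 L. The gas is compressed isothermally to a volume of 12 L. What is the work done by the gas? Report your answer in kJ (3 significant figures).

W ≈ -11.0 kJ

Isothermal: W = nRT ln(V₂/V₁) = P₁V₁ ln(V₂/V₁).
P₁V₁ = (296 kPa)(34.9 L) = 10330 J.
W = 10330 × ln(12/34.9) = 10330 × -1.068
W_by_gas = -11029 J.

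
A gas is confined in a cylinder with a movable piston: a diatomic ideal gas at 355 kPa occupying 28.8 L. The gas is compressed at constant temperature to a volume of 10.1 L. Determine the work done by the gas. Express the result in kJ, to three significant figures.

Isothermal: W = nRT ln(V₂/V₁) = P₁V₁ ln(V₂/V₁).
P₁V₁ = (355 kPa)(28.8 L) = 10224 J.
W = 10224 × ln(10.1/28.8) = 10224 × -1.048
W_by_gas = -10713 J.

W ≈ -10.7 kJ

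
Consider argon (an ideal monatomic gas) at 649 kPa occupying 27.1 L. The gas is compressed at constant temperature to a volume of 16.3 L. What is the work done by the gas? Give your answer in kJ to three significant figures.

Isothermal: W = nRT ln(V₂/V₁) = P₁V₁ ln(V₂/V₁).
P₁V₁ = (649 kPa)(27.1 L) = 17588 J.
W = 17588 × ln(16.3/27.1) = 17588 × -0.5084
W_by_gas = -8941 J.

W ≈ -8.94 kJ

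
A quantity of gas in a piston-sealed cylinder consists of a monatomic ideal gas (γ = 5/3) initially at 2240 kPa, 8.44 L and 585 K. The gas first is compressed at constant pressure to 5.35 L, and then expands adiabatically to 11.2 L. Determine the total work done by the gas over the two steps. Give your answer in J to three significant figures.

Step 1 (isobaric): W = PΔV = (2240 kPa)(5.35 − 8.44 L) = -6922 J.
After step 1: P = 2240 kPa, V = 5.35 L, T = 370.8 K.
Step 2 (adiabatic): W = (P₁V₁ − P₂V₂)/(γ−1) = (11984 − 7323)/0.667 = 6991 J.
W_total = -6922 + 6991 = 69.82 J.

W_total ≈ 69.8 J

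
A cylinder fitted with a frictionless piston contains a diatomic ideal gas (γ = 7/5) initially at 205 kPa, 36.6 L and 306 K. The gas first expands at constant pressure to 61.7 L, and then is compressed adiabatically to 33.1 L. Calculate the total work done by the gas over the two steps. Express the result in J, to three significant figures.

W_total ≈ -3800 J

Step 1 (isobaric): W = PΔV = (205 kPa)(61.7 − 36.6 L) = 5146 J.
After step 1: P = 205 kPa, V = 61.7 L, T = 515.9 K.
Step 2 (adiabatic): W = (P₁V₁ − P₂V₂)/(γ−1) = (12648 − 16226)/0.4 = -8945 J.
W_total = 5146 − 8945 = -3799 J.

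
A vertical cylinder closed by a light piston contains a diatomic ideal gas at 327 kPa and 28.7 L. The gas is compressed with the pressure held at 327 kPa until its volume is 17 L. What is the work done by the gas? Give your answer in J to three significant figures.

W ≈ -3830 J

Isobaric: W = P ΔV.
W = (327 kPa)(17 − 28.7 L) = (327)(-11.7) = -3826 J.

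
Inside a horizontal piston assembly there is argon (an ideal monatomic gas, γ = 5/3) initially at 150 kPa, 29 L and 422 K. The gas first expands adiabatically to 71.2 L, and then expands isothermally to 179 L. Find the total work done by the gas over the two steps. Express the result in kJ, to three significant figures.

W_total ≈ 5.14 kJ

Step 1 (adiabatic): W = (P₁V₁ − P₂V₂)/(γ−1) = (4350 − 2390)/0.667 = 2940 J.
After step 1: P = 33.57 kPa, V = 71.2 L, T = 231.9 K.
Step 2 (isothermal): W = P₁V₁ ln(V₂/V₁) = (2390) ln(179/71.2) = 2204 J.
W_total = 2940 + 2204 = 5143 J.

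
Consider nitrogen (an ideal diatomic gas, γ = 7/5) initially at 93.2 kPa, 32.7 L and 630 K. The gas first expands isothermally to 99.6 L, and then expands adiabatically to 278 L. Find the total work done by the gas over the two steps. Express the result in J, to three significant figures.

W_total ≈ 5960 J

Step 1 (isothermal): W = P₁V₁ ln(V₂/V₁) = (3048) ln(99.6/32.7) = 3394 J.
After step 1: P = 30.6 kPa, V = 99.6 L, T = 630 K.
Step 2 (adiabatic): W = (P₁V₁ − P₂V₂)/(γ−1) = (3048 − 2021)/0.4 = 2566 J.
W_total = 3394 + 2566 = 5960 J.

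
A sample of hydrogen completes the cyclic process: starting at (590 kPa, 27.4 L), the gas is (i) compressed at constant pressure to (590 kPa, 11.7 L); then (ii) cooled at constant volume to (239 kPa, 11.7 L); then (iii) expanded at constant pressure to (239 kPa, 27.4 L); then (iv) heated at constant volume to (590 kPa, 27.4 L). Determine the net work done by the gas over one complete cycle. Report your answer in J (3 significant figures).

Constant-volume legs do no work.
W(i) = (590)(11.7 − 27.4) = -9263 J; W(iii) = (239)(27.4 − 11.7) = 3752 J.
W_net = -9263 + 3752 = -5511 J (the counter-clockwise enclosed area).

W_net ≈ -5510 J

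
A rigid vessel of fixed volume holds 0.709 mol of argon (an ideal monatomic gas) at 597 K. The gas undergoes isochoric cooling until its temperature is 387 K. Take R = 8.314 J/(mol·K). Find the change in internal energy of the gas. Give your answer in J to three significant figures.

ΔU ≈ -1860 J

Constant volume ⇒ W = 0, so Q = ΔU = nCᵥΔT with Cᵥ = 3R/2 = 12.47 J/(mol·K).
ΔU = (0.709)(12.47)(387 − 597) = -1857 J.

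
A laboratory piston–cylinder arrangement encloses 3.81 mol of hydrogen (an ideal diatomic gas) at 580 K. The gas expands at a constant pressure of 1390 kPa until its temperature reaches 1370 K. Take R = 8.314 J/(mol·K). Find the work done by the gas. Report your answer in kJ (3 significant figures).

Isobaric: W = P ΔV = nR ΔT.
W = (3.81)(8.314)(1370 − 580) = 25024 J.

W ≈ 25.0 kJ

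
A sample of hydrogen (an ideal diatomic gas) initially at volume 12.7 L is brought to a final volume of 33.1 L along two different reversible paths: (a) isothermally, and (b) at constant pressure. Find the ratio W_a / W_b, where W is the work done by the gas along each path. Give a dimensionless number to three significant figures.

Path (a) isothermal: W = P₁V₁ ln(V₂/V₁) → W_a/(P₁V₁) = 0.9579.
Path (b) isobaric: W = P₁(V₂ − V₁) → W_b/(P₁V₁) = 1.606.
W_a / W_b = 0.9579 / 1.606 = 0.5964.

W_a / W_b ≈ 0.596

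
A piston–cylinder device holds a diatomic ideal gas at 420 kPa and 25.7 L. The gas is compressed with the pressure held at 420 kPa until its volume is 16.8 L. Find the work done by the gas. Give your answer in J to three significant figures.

W ≈ -3740 J

Isobaric: W = P ΔV.
W = (420 kPa)(16.8 − 25.7 L) = (420)(-8.9) = -3738 J.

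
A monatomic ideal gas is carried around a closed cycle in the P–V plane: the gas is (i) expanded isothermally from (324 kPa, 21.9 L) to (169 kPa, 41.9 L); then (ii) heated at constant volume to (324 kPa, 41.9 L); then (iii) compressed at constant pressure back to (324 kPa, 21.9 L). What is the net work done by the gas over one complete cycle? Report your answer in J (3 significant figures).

Leg (i): W = PᵢVᵢ ln(V_f/Vᵢ) = (7096) ln(41.9/21.9) = 4604 J.
Leg (ii): W = 0.
Leg (iii): W = PΔV = (324)(21.9 − 41.9) = -6480 J.
W_net = 4604 − 6480 = -1876 J.

W_net ≈ -1880 J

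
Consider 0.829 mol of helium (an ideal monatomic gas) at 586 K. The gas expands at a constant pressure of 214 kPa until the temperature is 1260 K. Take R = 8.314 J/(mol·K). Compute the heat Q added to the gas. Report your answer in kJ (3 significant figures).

Q ≈ 11.6 kJ

Isobaric: W = nRΔT = (0.829)(8.314)(674) = 4645 J.
ΔU = nCᵥΔT with Cᵥ = 3R/2: ΔU = (0.829)(12.47)(674) = 6968 J.
Q = ΔU + W = 6968 + 4645 = 11614 J.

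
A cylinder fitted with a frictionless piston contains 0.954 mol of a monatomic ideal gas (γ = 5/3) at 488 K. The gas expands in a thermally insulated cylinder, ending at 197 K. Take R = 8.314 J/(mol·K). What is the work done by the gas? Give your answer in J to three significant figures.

Adiabatic ⇒ Q = 0, so W_by = −ΔU = nCᵥ(T₁ − T₂).
Cᵥ = 3R/2 = 12.47 J/(mol·K).
W = (0.954)(12.47)(488 − 197) = 3462 J.

W ≈ 3460 J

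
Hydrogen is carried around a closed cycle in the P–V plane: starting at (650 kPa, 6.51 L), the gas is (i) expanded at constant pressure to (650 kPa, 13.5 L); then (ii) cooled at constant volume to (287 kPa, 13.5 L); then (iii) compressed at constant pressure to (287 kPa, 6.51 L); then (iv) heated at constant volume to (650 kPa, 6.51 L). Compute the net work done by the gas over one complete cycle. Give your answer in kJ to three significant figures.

Constant-volume legs do no work.
W(i) = (650)(13.5 − 6.51) = 4544 J; W(iii) = (287)(6.51 − 13.5) = -2006 J.
W_net = 4544 − 2006 = 2537 J (the clockwise enclosed area).

W_net ≈ 2.54 kJ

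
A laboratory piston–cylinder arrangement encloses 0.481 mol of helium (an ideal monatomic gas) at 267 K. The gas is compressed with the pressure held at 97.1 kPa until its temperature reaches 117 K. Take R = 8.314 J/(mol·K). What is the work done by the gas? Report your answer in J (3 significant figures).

W ≈ -600 J

Isobaric: W = P ΔV = nR ΔT.
W = (0.481)(8.314)(117 − 267) = -599.9 J.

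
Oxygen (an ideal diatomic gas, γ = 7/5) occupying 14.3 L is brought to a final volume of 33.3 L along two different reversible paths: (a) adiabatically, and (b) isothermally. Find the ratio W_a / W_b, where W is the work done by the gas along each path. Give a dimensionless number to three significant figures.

W_a / W_b ≈ 0.848

Path (a) adiabatic: W = P₁V₁(1 − (V₁/V₂)^(γ−1))/(γ−1) → W_a/(P₁V₁) = 0.7172.
Path (b) isothermal: W = P₁V₁ ln(V₂/V₁) → W_b/(P₁V₁) = 0.8453.
W_a / W_b = 0.7172 / 0.8453 = 0.8485.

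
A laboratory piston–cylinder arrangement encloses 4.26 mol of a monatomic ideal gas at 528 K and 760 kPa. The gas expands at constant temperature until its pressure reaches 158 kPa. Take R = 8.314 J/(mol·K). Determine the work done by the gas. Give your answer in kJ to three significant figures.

Isothermal process: W = nRT ln(V₂/V₁) = nRT ln(P₁/P₂).
W = (4.26)(8.314)(528) × ln(760/158)
  = 18701 × ln(4.81) = 18701 × 1.571
W_by_gas = 29373 J.

W ≈ 29.4 kJ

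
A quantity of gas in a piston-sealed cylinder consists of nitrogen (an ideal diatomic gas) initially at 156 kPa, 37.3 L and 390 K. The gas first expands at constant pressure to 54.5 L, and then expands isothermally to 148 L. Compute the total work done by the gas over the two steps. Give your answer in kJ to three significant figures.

W_total ≈ 11.2 kJ

Step 1 (isobaric): W = PΔV = (156 kPa)(54.5 − 37.3 L) = 2683 J.
After step 1: P = 156 kPa, V = 54.5 L, T = 569.8 K.
Step 2 (isothermal): W = P₁V₁ ln(V₂/V₁) = (8502) ln(148/54.5) = 8494 J.
W_total = 2683 + 8494 = 11177 J.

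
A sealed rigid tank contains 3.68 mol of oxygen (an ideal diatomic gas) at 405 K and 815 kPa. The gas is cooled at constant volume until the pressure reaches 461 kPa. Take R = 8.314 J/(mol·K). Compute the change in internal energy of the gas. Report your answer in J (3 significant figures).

Constant volume ⇒ W = 0, so Q = ΔU = nCᵥΔT with Cᵥ = 5R/2 = 20.79 J/(mol·K).
At constant V, T₂/T₁ = P₂/P₁ ⇒ ΔT = T₁(P₂/P₁ − 1) = 405·(461/815 − 1) = -175.9 K.
ΔU = (3.68)(20.79)(-175.9) = -13455 J.

ΔU ≈ -13500 J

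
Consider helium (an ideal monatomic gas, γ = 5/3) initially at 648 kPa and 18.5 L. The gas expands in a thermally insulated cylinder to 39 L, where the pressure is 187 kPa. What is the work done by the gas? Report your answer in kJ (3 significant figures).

Adiabatic: W = (P₁V₁ − P₂V₂)/(γ − 1) with γ = 5/3.
P₁V₁ = 11988 J, P₂V₂ = 7293 J.
W = (11988 − 7293) / 0.6667 = 7042 J.

W ≈ 7.04 kJ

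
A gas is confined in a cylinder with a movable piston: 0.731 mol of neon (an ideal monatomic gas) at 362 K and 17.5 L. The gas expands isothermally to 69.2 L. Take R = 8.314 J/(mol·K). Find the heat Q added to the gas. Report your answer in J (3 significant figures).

Q ≈ 3020 J

Isothermal ⇒ ΔU = 0, so Q = W = nRT ln(V₂/V₁).
Q = (0.731)(8.314)(362) ln(69.2/17.5) = 2200 × 1.375 = 3025 J.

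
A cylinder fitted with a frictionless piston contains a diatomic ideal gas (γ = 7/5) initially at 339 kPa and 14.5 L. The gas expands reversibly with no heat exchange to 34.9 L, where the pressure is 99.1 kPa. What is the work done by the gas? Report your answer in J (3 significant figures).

W ≈ 3640 J

Adiabatic: W = (P₁V₁ − P₂V₂)/(γ − 1) with γ = 7/5.
P₁V₁ = 4916 J, P₂V₂ = 3459 J.
W = (4916 − 3459) / 0.4 = 3642 J.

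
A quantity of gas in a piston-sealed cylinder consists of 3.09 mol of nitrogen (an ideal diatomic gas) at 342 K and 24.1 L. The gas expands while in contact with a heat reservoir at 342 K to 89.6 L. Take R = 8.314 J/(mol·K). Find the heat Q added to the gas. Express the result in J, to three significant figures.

Isothermal ⇒ ΔU = 0, so Q = W = nRT ln(V₂/V₁).
Q = (3.09)(8.314)(342) ln(89.6/24.1) = 8786 × 1.313 = 11537 J.

Q ≈ 11500 J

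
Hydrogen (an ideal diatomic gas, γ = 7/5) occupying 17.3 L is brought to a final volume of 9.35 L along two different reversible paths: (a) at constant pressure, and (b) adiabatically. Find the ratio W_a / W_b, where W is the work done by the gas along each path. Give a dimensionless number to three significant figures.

W_a / W_b ≈ 0.659

Path (a) isobaric: W = P₁(V₂ − V₁) → W_a/(P₁V₁) = -0.4595.
Path (b) adiabatic: W = P₁V₁(1 − (V₁/V₂)^(γ−1))/(γ−1) → W_b/(P₁V₁) = -0.6977.
W_a / W_b = -0.4595 / -0.6977 = 0.6587.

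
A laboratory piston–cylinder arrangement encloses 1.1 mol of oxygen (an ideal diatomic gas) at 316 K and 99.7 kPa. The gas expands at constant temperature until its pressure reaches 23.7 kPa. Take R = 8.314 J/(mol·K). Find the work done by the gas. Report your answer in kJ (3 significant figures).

W ≈ 4.15 kJ

Isothermal process: W = nRT ln(V₂/V₁) = nRT ln(P₁/P₂).
W = (1.1)(8.314)(316) × ln(99.7/23.7)
  = 2890 × ln(4.207) = 2890 × 1.437
W_by_gas = 4152 J.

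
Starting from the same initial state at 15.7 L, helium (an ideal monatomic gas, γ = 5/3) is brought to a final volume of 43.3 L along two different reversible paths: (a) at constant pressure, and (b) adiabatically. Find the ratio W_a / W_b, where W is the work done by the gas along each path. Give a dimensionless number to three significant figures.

Path (a) isobaric: W = P₁(V₂ − V₁) → W_a/(P₁V₁) = 1.758.
Path (b) adiabatic: W = P₁V₁(1 − (V₁/V₂)^(γ−1))/(γ−1) → W_b/(P₁V₁) = 0.7373.
W_a / W_b = 1.758 / 0.7373 = 2.384.

W_a / W_b ≈ 2.38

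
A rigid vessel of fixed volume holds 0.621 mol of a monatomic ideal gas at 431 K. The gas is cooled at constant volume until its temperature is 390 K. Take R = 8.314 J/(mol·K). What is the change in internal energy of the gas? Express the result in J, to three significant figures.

ΔU ≈ -318 J

Constant volume ⇒ W = 0, so Q = ΔU = nCᵥΔT with Cᵥ = 3R/2 = 12.47 J/(mol·K).
ΔU = (0.621)(12.47)(390 − 431) = -317.5 J.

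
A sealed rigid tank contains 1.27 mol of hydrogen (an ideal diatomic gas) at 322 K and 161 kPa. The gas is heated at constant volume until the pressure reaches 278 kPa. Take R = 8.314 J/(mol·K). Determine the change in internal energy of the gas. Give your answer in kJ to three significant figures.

Constant volume ⇒ W = 0, so Q = ΔU = nCᵥΔT with Cᵥ = 5R/2 = 20.79 J/(mol·K).
At constant V, T₂/T₁ = P₂/P₁ ⇒ ΔT = T₁(P₂/P₁ − 1) = 322·(278/161 − 1) = 234 K.
ΔU = (1.27)(20.79)(234) = 6177 J.

ΔU ≈ 6.18 kJ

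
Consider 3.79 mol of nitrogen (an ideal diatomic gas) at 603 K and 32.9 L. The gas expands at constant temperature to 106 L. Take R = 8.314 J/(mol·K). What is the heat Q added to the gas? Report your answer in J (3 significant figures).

Isothermal ⇒ ΔU = 0, so Q = W = nRT ln(V₂/V₁).
Q = (3.79)(8.314)(603) ln(106/32.9) = 19001 × 1.17 = 22230 J.

Q ≈ 22200 J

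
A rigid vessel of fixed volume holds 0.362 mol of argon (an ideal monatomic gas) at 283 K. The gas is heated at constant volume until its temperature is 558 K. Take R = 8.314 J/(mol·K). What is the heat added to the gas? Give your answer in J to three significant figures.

Q ≈ 1240 J

Constant volume ⇒ W = 0, so Q = ΔU = nCᵥΔT with Cᵥ = 3R/2 = 12.47 J/(mol·K).
ΔU = (0.362)(12.47)(558 − 283) = 1241 J.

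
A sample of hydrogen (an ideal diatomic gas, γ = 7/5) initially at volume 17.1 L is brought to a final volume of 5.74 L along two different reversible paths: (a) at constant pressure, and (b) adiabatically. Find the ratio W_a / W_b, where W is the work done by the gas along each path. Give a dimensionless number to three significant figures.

Path (a) isobaric: W = P₁(V₂ − V₁) → W_a/(P₁V₁) = -0.6643.
Path (b) adiabatic: W = P₁V₁(1 − (V₁/V₂)^(γ−1))/(γ−1) → W_b/(P₁V₁) = -1.369.
W_a / W_b = -0.6643 / -1.369 = 0.4853.

W_a / W_b ≈ 0.485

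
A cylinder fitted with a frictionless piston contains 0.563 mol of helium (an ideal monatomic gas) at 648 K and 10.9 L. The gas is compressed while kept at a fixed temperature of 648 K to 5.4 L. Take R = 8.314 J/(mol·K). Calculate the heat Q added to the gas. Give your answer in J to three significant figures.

Isothermal ⇒ ΔU = 0, so Q = W = nRT ln(V₂/V₁).
Q = (0.563)(8.314)(648) ln(5.4/10.9) = 3033 × -0.7024 = -2130 J.

Q ≈ -2130 J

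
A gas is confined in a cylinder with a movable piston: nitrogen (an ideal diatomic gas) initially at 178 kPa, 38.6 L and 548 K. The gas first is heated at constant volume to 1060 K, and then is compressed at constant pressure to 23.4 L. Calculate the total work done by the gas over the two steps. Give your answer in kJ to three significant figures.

W_total ≈ -5.23 kJ

Step 1 (isochoric): W = 0 (constant volume).
After step 1: P = 344.3 kPa (V unchanged).
Step 2 (isobaric): W = PΔV = (344.3 kPa)(23.4 − 38.6 L) = -5233 J.
W_total = 0 − 5233 = -5233 J.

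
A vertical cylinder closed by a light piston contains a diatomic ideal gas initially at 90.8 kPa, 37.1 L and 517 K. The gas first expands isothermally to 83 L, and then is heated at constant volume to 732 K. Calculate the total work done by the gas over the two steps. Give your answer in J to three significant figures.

W_total ≈ 2710 J

Step 1 (isothermal): W = P₁V₁ ln(V₂/V₁) = (3369) ln(83/37.1) = 2713 J.
Step 2 (isochoric): W = 0 (constant volume).
W_total = 2713 + 0 = 2713 J.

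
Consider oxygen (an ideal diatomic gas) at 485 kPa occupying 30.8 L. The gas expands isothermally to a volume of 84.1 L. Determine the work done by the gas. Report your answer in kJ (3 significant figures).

W ≈ 15.0 kJ

Isothermal: W = nRT ln(V₂/V₁) = P₁V₁ ln(V₂/V₁).
P₁V₁ = (485 kPa)(30.8 L) = 14938 J.
W = 14938 × ln(84.1/30.8) = 14938 × 1.004
W_by_gas = 15005 J.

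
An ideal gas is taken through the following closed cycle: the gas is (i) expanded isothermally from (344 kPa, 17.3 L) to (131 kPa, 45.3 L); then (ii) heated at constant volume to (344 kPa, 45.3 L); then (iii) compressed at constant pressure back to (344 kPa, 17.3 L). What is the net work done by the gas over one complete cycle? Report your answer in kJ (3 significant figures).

Leg (i): W = PᵢVᵢ ln(V_f/Vᵢ) = (5951) ln(45.3/17.3) = 5729 J.
Leg (ii): W = 0.
Leg (iii): W = PΔV = (344)(17.3 − 45.3) = -9632 J.
W_net = 5729 − 9632 = -3903 J.

W_net ≈ -3.90 kJ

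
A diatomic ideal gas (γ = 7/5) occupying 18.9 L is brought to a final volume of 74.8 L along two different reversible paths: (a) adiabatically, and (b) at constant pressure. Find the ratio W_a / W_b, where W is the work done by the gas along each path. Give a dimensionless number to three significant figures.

W_a / W_b ≈ 0.358

Path (a) adiabatic: W = P₁V₁(1 − (V₁/V₂)^(γ−1))/(γ−1) → W_a/(P₁V₁) = 1.058.
Path (b) isobaric: W = P₁(V₂ − V₁) → W_b/(P₁V₁) = 2.958.
W_a / W_b = 1.058 / 2.958 = 0.3577.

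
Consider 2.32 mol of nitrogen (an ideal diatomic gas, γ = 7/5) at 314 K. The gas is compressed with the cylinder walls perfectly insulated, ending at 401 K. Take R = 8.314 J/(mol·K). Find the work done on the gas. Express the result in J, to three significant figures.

Adiabatic ⇒ Q = 0, so W_by = −ΔU = nCᵥ(T₁ − T₂).
Cᵥ = 5R/2 = 20.79 J/(mol·K).
W = (2.32)(20.79)(314 − 401) = -4195 J.
Work on gas = −W_by = 4195 J.

W ≈ 4200 J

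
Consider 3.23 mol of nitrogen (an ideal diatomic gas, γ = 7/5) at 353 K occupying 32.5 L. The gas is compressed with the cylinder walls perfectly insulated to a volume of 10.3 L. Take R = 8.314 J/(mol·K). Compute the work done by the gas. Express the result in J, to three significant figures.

Adiabatic: TV^(γ−1) = const with γ = 7/5.
T₂ = T₁ (V₁/V₂)^(γ−1) = 353 × (32.5/10.3)^0.4 = 353 × 1.584 = 559 K.
W_by = nCᵥ(T₁ − T₂) = (3.23)(20.79)(353 − 559) = -13828 J.

W ≈ -13800 J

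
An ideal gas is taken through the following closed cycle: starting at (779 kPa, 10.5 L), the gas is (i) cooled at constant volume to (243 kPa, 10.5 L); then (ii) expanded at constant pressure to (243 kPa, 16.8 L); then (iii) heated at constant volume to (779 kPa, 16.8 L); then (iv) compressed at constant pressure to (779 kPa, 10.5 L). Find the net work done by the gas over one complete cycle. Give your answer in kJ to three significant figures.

W_net ≈ -3.38 kJ

Constant-volume legs do no work.
W(ii) = (243)(16.8 − 10.5) = 1531 J; W(iv) = (779)(10.5 − 16.8) = -4908 J.
W_net = 1531 − 4908 = -3377 J (the counter-clockwise enclosed area).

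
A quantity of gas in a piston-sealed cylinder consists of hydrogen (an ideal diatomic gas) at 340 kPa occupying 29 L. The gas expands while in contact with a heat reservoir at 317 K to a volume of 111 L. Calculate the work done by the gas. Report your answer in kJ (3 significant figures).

Isothermal: W = nRT ln(V₂/V₁) = P₁V₁ ln(V₂/V₁).
P₁V₁ = (340 kPa)(29 L) = 9860 J.
W = 9860 × ln(111/29) = 9860 × 1.342
W_by_gas = 13234 J.

W ≈ 13.2 kJ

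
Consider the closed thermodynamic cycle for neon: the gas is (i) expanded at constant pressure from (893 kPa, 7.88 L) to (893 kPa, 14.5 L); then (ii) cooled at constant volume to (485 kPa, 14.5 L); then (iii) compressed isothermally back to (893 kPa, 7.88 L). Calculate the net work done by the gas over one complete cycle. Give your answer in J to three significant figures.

W_net ≈ 1620 J

Leg (i): W = PΔV = (893)(14.5 − 7.88) = 5912 J.
Leg (ii): W = 0.
Leg (iii): W = PᵢVᵢ ln(V_f/Vᵢ) = (7032) ln(7.88/14.5) = -4289 J.
W_net = 5912 − 4289 = 1623 J.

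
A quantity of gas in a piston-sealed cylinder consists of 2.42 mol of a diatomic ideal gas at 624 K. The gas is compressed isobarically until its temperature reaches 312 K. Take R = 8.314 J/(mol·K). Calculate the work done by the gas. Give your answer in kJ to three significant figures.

Isobaric: W = P ΔV = nR ΔT.
W = (2.42)(8.314)(312 − 624) = -6277 J.

W ≈ -6.28 kJ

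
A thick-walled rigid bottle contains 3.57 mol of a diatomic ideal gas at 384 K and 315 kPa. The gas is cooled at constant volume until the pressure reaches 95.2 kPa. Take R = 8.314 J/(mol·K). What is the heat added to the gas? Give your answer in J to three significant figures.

Q ≈ -19900 J

Constant volume ⇒ W = 0, so Q = ΔU = nCᵥΔT with Cᵥ = 5R/2 = 20.79 J/(mol·K).
At constant V, T₂/T₁ = P₂/P₁ ⇒ ΔT = T₁(P₂/P₁ − 1) = 384·(95.2/315 − 1) = -267.9 K.
ΔU = (3.57)(20.79)(-267.9) = -19882 J.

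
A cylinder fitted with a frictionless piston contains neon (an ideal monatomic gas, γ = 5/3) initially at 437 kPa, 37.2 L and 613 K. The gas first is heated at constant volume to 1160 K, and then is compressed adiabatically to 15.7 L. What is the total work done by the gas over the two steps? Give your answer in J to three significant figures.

Step 1 (isochoric): W = 0 (constant volume).
After step 1: P = 826.9 kPa (V unchanged).
Step 2 (adiabatic): W = (P₁V₁ − P₂V₂)/(γ−1) = (30763 − 54674)/0.667 = -35868 J.
W_total = 0 − 35868 = -35868 J.

W_total ≈ -35900 J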